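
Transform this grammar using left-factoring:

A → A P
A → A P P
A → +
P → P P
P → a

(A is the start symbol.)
Left-factoring transforms A → αβ₁ | αβ₂ into A → αA' and A' → β₁ | β₂
(α is the longest common prefix among the alternatives). Repeat until
no nonterminal has two alternatives with a common prefix.

Round 1: A has alternatives sharing prefix 'A P'. Introduce A': A → A P A'
  Add: A' → ε
  Add: A' → P

No remaining common prefixes — done.

Resulting grammar:
A → A P A'
A' → ε
A' → P
A → +
P → P P
P → a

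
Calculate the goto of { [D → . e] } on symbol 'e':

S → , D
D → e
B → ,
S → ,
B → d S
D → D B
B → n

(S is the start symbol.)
{ [D → e .] }

GOTO(I, 'e') = CLOSURE({ [A → αX.β] : [A → α.Xβ] ∈ I, X = 'e' })

Items with dot before 'e', with the dot advanced:
  [D → . e] → [D → e .]
Closure adds nothing (no advanced item has the dot before a non-terminal).

GOTO = { [D → e .] }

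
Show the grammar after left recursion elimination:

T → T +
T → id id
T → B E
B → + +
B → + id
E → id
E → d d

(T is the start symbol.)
T is directly left-recursive. The standard transformation for
  A → A α₁ | ... | A α_m | β₁ | ... | β_n
is
  A  → β₁ A' | ... | β_n A'
  A' → α₁ A' | ... | α_m A' | ε

T → id id becomes T → id id T'
T → B E becomes T → B E T'
T → T + becomes T' → + T'
Add T' → ε

Productions for other non-terminals are unchanged:
  B → + +
  B → + id
  E → id
  E → d d

Resulting grammar:
T → id id T'
T → B E T'
T' → + T'
T' → ε
B → + +
B → + id
E → id
E → d d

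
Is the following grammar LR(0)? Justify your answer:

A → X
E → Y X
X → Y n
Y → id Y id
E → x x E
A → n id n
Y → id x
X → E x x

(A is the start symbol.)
Yes, the grammar is LR(0)

A grammar is LR(0) if no state in the canonical LR(0) collection has:
  - both a shift item (dot before a terminal) and a complete item (shift-reduce conflict), or
  - two or more complete items (reduce-reduce conflict; the accept item [A' → A .] counts as a complete item here).

Augment with A' → A and build the canonical LR(0) collection (I0 = CLOSURE({[A' → . A]}), then GOTO on every symbol after a dot until no new states appear). It has 20 states:
  I0: { [A → . X], [A → . n id n], [A' → . A], [E → . Y X], [E → . x x E], [X → . E x x], [X → . Y n], [Y → . id Y id], [Y → . id x] }  — shift
  I1: { [A' → A .] }  — accept
  I2: { [X → E . x x] }  — shift
  I3: { [A → X .] }  — reduce
  I4: { [E → . Y X], [E → . x x E], [E → Y . X], [X → . E x x], [X → . Y n], [X → Y . n], [Y → . id Y id], [Y → . id x] }  — shift
  I5: { [Y → . id Y id], [Y → . id x], [Y → id . Y id], [Y → id . x] }  — shift
  I6: { [A → n . id n] }  — shift
  I7: { [E → x . x E] }  — shift
  I8: { [E → . Y X], [E → . x x E], [E → x x . E], [Y → . id Y id], [Y → . id x] }  — shift
  I9: { [E → x x E .] }  — reduce
  I10: { [E → . Y X], [E → . x x E], [E → Y . X], [X → . E x x], [X → . Y n], [Y → . id Y id], [Y → . id x] }  — shift
  I11: { [E → Y X .] }  — reduce
  I12: { [A → n id . n] }  — shift
  I13: { [A → n id n .] }  — reduce
  I14: { [Y → id Y . id] }  — shift
  I15: { [Y → id x .] }  — reduce
  I16: { [Y → id Y id .] }  — reduce
  I17: { [X → Y n .] }  — reduce
  I18: { [X → E x . x] }  — shift
  I19: { [X → E x x .] }  — reduce

Every state is either a pure shift/goto state or contains exactly one complete item and nothing to shift — no conflicts. The grammar is LR(0).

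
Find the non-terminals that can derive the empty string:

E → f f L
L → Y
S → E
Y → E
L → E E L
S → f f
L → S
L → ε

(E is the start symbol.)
{ 'L' }

A non-terminal is nullable if it can derive ε (the empty string): either it has an ε-production, or it has a production whose right-hand side consists entirely of nullable non-terminals.

ε-productions: L → ε
So L is immediately nullable.
No further non-terminal can be added: every production for the remaining non-terminals contains a terminal or a non-nullable non-terminal.
Nullable = { 'L' }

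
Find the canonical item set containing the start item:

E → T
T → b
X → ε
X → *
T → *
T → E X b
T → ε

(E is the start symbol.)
{ [E → . T], [E' → . E], [T → . *], [T → . E X b], [T → . b], [T → .] }

First, augment the grammar with E' → E
I₀ = CLOSURE({ [E' → . E] }):
  [E' → . E] has the dot before E: add [E → . T]
  [E → . T] has the dot before T: add [T → . b], [T → . *], [T → . E X b], [T → .]
No further items can be added.

I₀ = { [E → . T], [E' → . E], [T → . *], [T → . E X b], [T → . b], [T → .] }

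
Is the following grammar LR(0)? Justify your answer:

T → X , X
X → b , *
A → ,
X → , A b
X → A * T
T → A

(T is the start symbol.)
No. Shift-reduce conflict between [A → , .] and [A → . ,]

A grammar is LR(0) if no state in the canonical LR(0) collection has:
  - both a shift item (dot before a terminal) and a complete item (shift-reduce conflict), or
  - two or more complete items (reduce-reduce conflict; the accept item [T' → T .] counts as a complete item here).

Augment with T' → T and build the canonical LR(0) collection (I0 = CLOSURE({[T' → . T]}), then GOTO on every symbol after a dot until no new states appear). It has 16 states:
  I0: { [A → . ,], [T → . A], [T → . X , X], [T' → . T], [X → . , A b], [X → . A * T], [X → . b , *] }  — shift
  I1: { [A → , .], [A → . ,], [X → , . A b] }  — shift, reduce
  I2: { [T → A .], [X → A . * T] }  — shift, reduce
  I3: { [T' → T .] }  — accept
  I4: { [T → X . , X] }  — shift
  I5: { [X → b . , *] }  — shift
  I6: { [X → b , . *] }  — shift
  I7: { [X → b , * .] }  — reduce
  I8: { [A → . ,], [T → X , . X], [X → . , A b], [X → . A * T], [X → . b , *] }  — shift
  I9: { [X → A . * T] }  — shift
  I10: { [T → X , X .] }  — reduce
  I11: { [A → . ,], [T → . A], [T → . X , X], [X → . , A b], [X → . A * T], [X → . b , *], [X → A * . T] }  — shift
  I12: { [X → A * T .] }  — reduce
  I13: { [A → , .] }  — reduce
  I14: { [X → , A . b] }  — shift
  I15: { [X → , A b .] }  — reduce

Conflict in state I1:
  Shift-reduce conflict between [A → , .] and [A → . ,]
So the grammar is NOT LR(0).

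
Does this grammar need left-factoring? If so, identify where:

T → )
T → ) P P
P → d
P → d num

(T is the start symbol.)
Left-factoring is needed when two productions for the same non-terminal
share a common prefix on the right-hand side.

Productions for T:
  T → )
  T → ) P P
Productions for P:
  P → d
  P → d num

Found common prefix ')' in productions for T
Found common prefix 'd' in productions for P

Answer: Yes, T has productions with common prefix ')'; P has productions with common prefix 'd'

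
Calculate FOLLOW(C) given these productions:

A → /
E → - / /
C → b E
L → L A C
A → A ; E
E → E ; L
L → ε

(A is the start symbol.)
{ $, '/', ';', 'b' }

In L → L A C: C is at the end, add FOLLOW(L)

The FOLLOW sets referred to above (computed the same way, to a fixed point):
  FOLLOW(L) = { $, '/', ';', 'b' }

Taking the union: FOLLOW(C) = { $, '/', ';', 'b' }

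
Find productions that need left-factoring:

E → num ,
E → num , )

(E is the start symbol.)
Yes, E has productions with common prefix 'num ,'

Left-factoring is needed when two productions for the same non-terminal
share a common prefix on the right-hand side.

Productions for E:
  E → num ,
  E → num , )

Found common prefix 'num ,' in productions for E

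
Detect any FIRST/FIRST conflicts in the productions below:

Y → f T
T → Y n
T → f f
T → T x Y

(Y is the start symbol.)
Yes. T → Y n / T → f f on { 'f' }; T → Y n / T → T x Y on { 'f' }; T → f f / T → T x Y on { 'f' }

FIRST sets of the non-terminals at (or reachable through a nullable prefix from) the front of some alternative:
  FIRST(Y) = { 'f' }
  FIRST(T) = { 'f' }

Productions for T:
  T → Y n: FIRST = { 'f' }
  T → f f: FIRST = { 'f' }
  T → T x Y: FIRST = { 'f' }
Y has only one production, so no FIRST/FIRST conflict is possible there.

Conflict for T: T → Y n and T → f f
  Overlap: { 'f' }
Conflict for T: T → Y n and T → T x Y
  Overlap: { 'f' }
Conflict for T: T → f f and T → T x Y
  Overlap: { 'f' }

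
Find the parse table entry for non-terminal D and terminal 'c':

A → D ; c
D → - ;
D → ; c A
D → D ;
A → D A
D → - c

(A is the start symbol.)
Empty (error entry)

To find M[D, 'c'], we find productions for D where 'c' is in the predict set (PREDICT(N → α) = (FIRST(α) \ {ε}) ∪ (FOLLOW(N) if α ⇒* ε)).

Relevant sets:
  FIRST(D) = { '-', ';' }

D → - ;: PREDICT = { '-' }
D → ; c A: PREDICT = { ';' }
D → D ;: PREDICT = { '-', ';' }
D → - c: PREDICT = { '-' }

M[D, 'c'] is empty (no production applies)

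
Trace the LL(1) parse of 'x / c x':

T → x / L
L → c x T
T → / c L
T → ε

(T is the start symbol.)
Stack is shown with the top on the left.

Stack    Input      Action
--------------------------
T $      x / c x $  output T → x / L
x / L $  x / c x $  match 'x'
/ L $    / c x $    match '/'
L $      c x $      output L → c x T
c x T $  c x $      match 'c'
x T $    x $        match 'x'
T $      $          output T → ε
$        $          accept

The string is accepted.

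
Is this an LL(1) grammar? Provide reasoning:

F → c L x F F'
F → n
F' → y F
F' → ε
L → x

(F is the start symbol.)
No. Predict set conflict for F': { 'y' }

Relevant sets:
  FOLLOW(F') = { $, 'y' }

For F:
  PREDICT(F → c L x F F') = { 'c' }
  PREDICT(F → n) = { 'n' }
For F':
  PREDICT(F' → y F) = { 'y' }
  PREDICT(F' → ε) = { $, 'y' }
L has a single production, so nothing to check there.

Conflict found: Predict set conflict for F': { 'y' }
The grammar is NOT LL(1).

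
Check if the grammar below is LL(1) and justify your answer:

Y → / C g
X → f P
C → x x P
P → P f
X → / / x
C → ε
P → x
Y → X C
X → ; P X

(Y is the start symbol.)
No. Predict set conflict for Y: { '/' }

Relevant sets:
  FIRST(X) = { '/', ';', 'f' }
  FIRST(P) = { 'x' }
  FOLLOW(C) = { $, 'g' }

For Y:
  PREDICT(Y → '/' C g) = { '/' }
  PREDICT(Y → X C) = { '/', ';', 'f' }
For X:
  PREDICT(X → f P) = { 'f' }
  PREDICT(X → '/' '/' x) = { '/' }
  PREDICT(X → ';' P X) = { ';' }
For C:
  PREDICT(C → x x P) = { 'x' }
  PREDICT(C → ε) = { $, 'g' }
For P:
  PREDICT(P → P f) = { 'x' }
  PREDICT(P → x) = { 'x' }

Conflict found: Predict set conflict for Y: { '/' }
The grammar is NOT LL(1).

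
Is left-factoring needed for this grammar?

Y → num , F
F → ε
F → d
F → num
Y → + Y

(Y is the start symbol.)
No, left-factoring is not needed

Left-factoring is needed when two productions for the same non-terminal
share a common prefix on the right-hand side.

Productions for Y:
  Y → num , F
  Y → + Y
Productions for F:
  F → ε
  F → d
  F → num

No common prefixes found.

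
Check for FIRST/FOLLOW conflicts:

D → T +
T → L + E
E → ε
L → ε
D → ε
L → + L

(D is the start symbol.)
Yes. L → '+' L with FOLLOW(L) on { '+' }

A FIRST/FOLLOW conflict occurs when a non-terminal N has a nullable alternative N → β (β ⇒* ε) and another alternative N → α with FIRST(α) ∩ FOLLOW(N) ≠ ∅: on such a lookahead the parser cannot decide between expanding α and letting N vanish via β.

Nullable non-terminals: D, E, L.
FIRST sets used below: FIRST(T) = { '+' }

D: nullable alternative(s) D → ε; FOLLOW(D) = { $ }
  D → T +: FIRST \ {ε} = { '+' } — disjoint from FOLLOW(D)
  D → ε: FIRST \ {ε} = { } — this is the only nullable alternative, skip
E has a nullable alternative but only one production, so nothing to check.

L: nullable alternative(s) L → ε; FOLLOW(L) = { '+' }
  L → ε: FIRST \ {ε} = { } — this is the only nullable alternative, skip
  L → + L: FIRST \ {ε} = { '+' } — overlaps FOLLOW(L) on { '+' }: CONFLICT

T has no nullable alternative, so no FIRST/FOLLOW check is needed there.

So the grammar has 1 FIRST/FOLLOW conflict (marked CONFLICT above).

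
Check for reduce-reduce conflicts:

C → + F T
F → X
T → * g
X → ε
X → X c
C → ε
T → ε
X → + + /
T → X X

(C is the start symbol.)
Yes — I4: [T → .] vs [X → .]

A reduce-reduce conflict occurs when an LR(0) state has two complete items [A → α .] and [B → β .] — both call for a reduction, and with no lookahead the parser cannot choose between them.

Augment with C' → C and build the canonical LR(0) collection (I0 = CLOSURE({[C' → . C]}), then GOTO on every symbol after a dot until no new states appear). It has 14 states:
  I0: { [C → . + F T], [C → .], [C' → . C] }  — shift, reduce
  I1: { [C → + . F T], [F → . X], [X → . + + /], [X → . X c], [X → .] }  — shift, reduce
  I2: { [C' → C .] }  — accept
  I3: { [X → + . + /] }  — shift
  I4: { [C → + F . T], [T → . * g], [T → . X X], [T → .], [X → . + + /], [X → . X c], [X → .] }  — shift, 2 reduces
  I5: { [F → X .], [X → X . c] }  — shift, reduce
  I6: { [X → X c .] }  — reduce
  I7: { [T → * . g] }  — shift
  I8: { [C → + F T .] }  — reduce
  I9: { [T → X . X], [X → . + + /], [X → . X c], [X → .], [X → X . c] }  — shift, reduce
  I10: { [T → X X .], [X → X . c] }  — shift, reduce
  I11: { [T → * g .] }  — reduce
  I12: { [X → + + . /] }  — shift
  I13: { [X → + + / .] }  — reduce

I4 contains complete items [T → .], [X → .] — reduce-reduce conflict.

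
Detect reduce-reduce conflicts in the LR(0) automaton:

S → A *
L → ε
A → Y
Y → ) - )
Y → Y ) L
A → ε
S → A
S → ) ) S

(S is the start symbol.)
No reduce-reduce conflicts

A reduce-reduce conflict occurs when an LR(0) state has two complete items [A → α .] and [B → β .] — both call for a reduction, and with no lookahead the parser cannot choose between them.

Augment with S' → S and build the canonical LR(0) collection (I0 = CLOSURE({[S' → . S]}), then GOTO on every symbol after a dot until no new states appear). It has 12 states:
  I0: { [A → . Y], [A → .], [S → . ) ) S], [S → . A *], [S → . A], [S' → . S], [Y → . ) - )], [Y → . Y ) L] }  — shift, reduce
  I1: { [S → ) . ) S], [Y → ) . - )] }  — shift
  I2: { [S → A . *], [S → A .] }  — shift, reduce
  I3: { [S' → S .] }  — accept
  I4: { [A → Y .], [Y → Y . ) L] }  — shift, reduce
  I5: { [L → .], [Y → Y ) . L] }  — reduce
  I6: { [Y → Y ) L .] }  — reduce
  I7: { [S → A * .] }  — reduce
  I8: { [A → . Y], [A → .], [S → ) ) . S], [S → . ) ) S], [S → . A *], [S → . A], [Y → . ) - )], [Y → . Y ) L] }  — shift, reduce
  I9: { [Y → ) - . )] }  — shift
  I10: { [Y → ) - ) .] }  — reduce
  I11: { [S → ) ) S .] }  — reduce

No state contains more than one complete item.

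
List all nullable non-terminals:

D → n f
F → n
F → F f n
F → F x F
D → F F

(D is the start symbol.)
A non-terminal is nullable if it can derive ε (the empty string): either it has an ε-production, or it has a production whose right-hand side consists entirely of nullable non-terminals.

There are no ε-productions, so no non-terminal can derive ε.
No non-terminals are nullable.

Answer: None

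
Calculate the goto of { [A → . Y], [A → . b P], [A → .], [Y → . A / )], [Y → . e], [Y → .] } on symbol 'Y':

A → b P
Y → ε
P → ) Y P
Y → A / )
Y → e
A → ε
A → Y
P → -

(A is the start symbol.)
GOTO(I, 'Y') = CLOSURE({ [A → αX.β] : [A → α.Xβ] ∈ I, X = 'Y' })

Items with dot before 'Y', with the dot advanced:
  [A → . Y] → [A → Y .]
Closure adds nothing (no advanced item has the dot before a non-terminal).

GOTO = { [A → Y .] }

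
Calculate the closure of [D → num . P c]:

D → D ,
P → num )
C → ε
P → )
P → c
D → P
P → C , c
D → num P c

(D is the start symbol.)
{ [C → .], [D → num . P c], [P → . )], [P → . C , c], [P → . c], [P → . num )] }

Start with: [D → num . P c]
  [D → num . P c] has the dot before P: add [P → . num )], [P → . )], [P → . c], [P → . C , c]
  [P → . C , c] has the dot before C: add [C → .]
No further items can be added.

CLOSURE = { [C → .], [D → num . P c], [P → . )], [P → . C , c], [P → . c], [P → . num )] }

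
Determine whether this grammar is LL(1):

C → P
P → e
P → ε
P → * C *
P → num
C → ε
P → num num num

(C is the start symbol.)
No. Predict set conflict for C: { $, '*' }

A grammar is LL(1) if for each non-terminal N with multiple productions, the predict sets of those productions are pairwise disjoint, where PREDICT(N → α) = (FIRST(α) \ {ε}) ∪ (FOLLOW(N) if α ⇒* ε).

Relevant sets:
  FIRST(P) = { '*', 'e', 'num', ε }
  FOLLOW(C) = { $, '*' }
  FOLLOW(P) = { $, '*' }

For C:
  PREDICT(C → P) = { $, '*', 'e', 'num' }
  PREDICT(C → ε) = { $, '*' }
For P:
  PREDICT(P → e) = { 'e' }
  PREDICT(P → ε) = { $, '*' }
  PREDICT(P → '*' C '*') = { '*' }
  PREDICT(P → num) = { 'num' }
  PREDICT(P → num num num) = { 'num' }

Conflict found: Predict set conflict for C: { $, '*' }
The grammar is NOT LL(1).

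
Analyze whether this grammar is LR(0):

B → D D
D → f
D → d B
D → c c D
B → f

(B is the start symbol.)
A grammar is LR(0) if no state in the canonical LR(0) collection has:
  - both a shift item (dot before a terminal) and a complete item (shift-reduce conflict), or
  - two or more complete items (reduce-reduce conflict; the accept item [B' → B .] counts as a complete item here).

Augment with B' → B and build the canonical LR(0) collection (I0 = CLOSURE({[B' → . B]}), then GOTO on every symbol after a dot until no new states appear). It has 11 states:
  I0: { [B → . D D], [B → . f], [B' → . B], [D → . c c D], [D → . d B], [D → . f] }  — shift
  I1: { [B' → B .] }  — accept
  I2: { [B → D . D], [D → . c c D], [D → . d B], [D → . f] }  — shift
  I3: { [D → c . c D] }  — shift
  I4: { [B → . D D], [B → . f], [D → . c c D], [D → . d B], [D → . f], [D → d . B] }  — shift
  I5: { [B → f .], [D → f .] }  — 2 reduces
  I6: { [D → d B .] }  — reduce
  I7: { [D → . c c D], [D → . d B], [D → . f], [D → c c . D] }  — shift
  I8: { [D → c c D .] }  — reduce
  I9: { [D → f .] }  — reduce
  I10: { [B → D D .] }  — reduce

Conflict in state I5:
  Reduce-reduce conflict: [B → f .] and [D → f .]
So the grammar is NOT LR(0).

Answer: No. Reduce-reduce conflict: [B → f .] and [D → f .]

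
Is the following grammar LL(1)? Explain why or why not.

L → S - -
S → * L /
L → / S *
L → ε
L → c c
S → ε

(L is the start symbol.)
No. Predict set conflict for L: { '/' }

Relevant sets:
  FIRST(S) = { '*', ε }
  FOLLOW(L) = { $, '/' }
  FOLLOW(S) = { '*', '-' }

For L:
  PREDICT(L → S '-' '-') = { '*', '-' }
  PREDICT(L → '/' S '*') = { '/' }
  PREDICT(L → ε) = { $, '/' }
  PREDICT(L → c c) = { 'c' }
For S:
  PREDICT(S → '*' L '/') = { '*' }
  PREDICT(S → ε) = { '*', '-' }

Conflict found: Predict set conflict for L: { '/' }
The grammar is NOT LL(1).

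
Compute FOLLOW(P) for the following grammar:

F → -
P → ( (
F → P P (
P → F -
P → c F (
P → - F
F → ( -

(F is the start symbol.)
{ '(', '-', 'c' }

To compute FOLLOW(P), find every occurrence of P on a right-hand side N → α P β: add FIRST(β) \ {ε}, and if β is empty or nullable also add FOLLOW(N). Iterate to a fixed point.

In F → P P (: P is followed by P '(', add FIRST(P '(') \ {ε} = { '(', '-', 'c' }
In F → P P (: P is followed by '(', add FIRST('(') \ {ε} = { '(' }

Taking the union: FOLLOW(P) = { '(', '-', 'c' }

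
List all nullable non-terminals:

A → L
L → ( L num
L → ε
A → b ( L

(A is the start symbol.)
A non-terminal is nullable if it can derive ε (the empty string): either it has an ε-production, or it has a production whose right-hand side consists entirely of nullable non-terminals.

ε-productions: L → ε
So L is immediately nullable.
A → L: every symbol on the right is nullable, so A is nullable too.
Every non-terminal is now nullable.
Nullable = { 'A', 'L' }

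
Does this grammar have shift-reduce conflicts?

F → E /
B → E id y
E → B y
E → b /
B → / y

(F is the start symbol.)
A shift-reduce conflict occurs when an LR(0) state has both:
  - a complete (reduce) item [A → α .] (dot at the end), and
  - a shift item [B → β . c γ] (dot before a terminal).

Augment with F' → F and build the canonical LR(0) collection (I0 = CLOSURE({[F' → . F]}), then GOTO on every symbol after a dot until no new states appear). It has 12 states:
  I0: { [B → . / y], [B → . E id y], [E → . B y], [E → . b /], [F → . E /], [F' → . F] }  — shift
  I1: { [B → / . y] }  — shift
  I2: { [E → B . y] }  — shift
  I3: { [B → E . id y], [F → E . /] }  — shift
  I4: { [F' → F .] }  — accept
  I5: { [E → b . /] }  — shift
  I6: { [E → b / .] }  — reduce
  I7: { [F → E / .] }  — reduce
  I8: { [B → E id . y] }  — shift
  I9: { [B → E id y .] }  — reduce
  I10: { [E → B y .] }  — reduce
  I11: { [B → / y .] }  — reduce

No state contains both a complete item and a shift item.

Answer: No shift-reduce conflicts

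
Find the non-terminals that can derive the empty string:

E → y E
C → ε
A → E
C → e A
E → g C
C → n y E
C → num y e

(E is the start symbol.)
{ 'C' }

ε-productions: C → ε
So C is immediately nullable.
No further non-terminal can be added: every production for the remaining non-terminals contains a terminal or a non-nullable non-terminal.
Nullable = { 'C' }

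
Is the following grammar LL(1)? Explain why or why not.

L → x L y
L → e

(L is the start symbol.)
Yes, the grammar is LL(1).

A grammar is LL(1) if for each non-terminal N with multiple productions, the predict sets of those productions are pairwise disjoint, where PREDICT(N → α) = (FIRST(α) \ {ε}) ∪ (FOLLOW(N) if α ⇒* ε).

For L:
  PREDICT(L → x L y) = { 'x' }
  PREDICT(L → e) = { 'e' }

All predict sets are disjoint. The grammar IS LL(1).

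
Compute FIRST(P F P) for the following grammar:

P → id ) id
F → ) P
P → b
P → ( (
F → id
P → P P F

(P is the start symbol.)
FIRST sets of the non-terminals involved (from the grammar, by fixed-point iteration):
  FIRST(P) = { '(', 'b', 'id' }

To compute FIRST(P F P), process the symbols left to right:
Symbol P is a non-terminal. Add FIRST(P) \ {ε} = { '(', 'b', 'id' }
P is not nullable (ε ∉ FIRST(P)), so stop here.
FIRST(P F P) = { '(', 'b', 'id' }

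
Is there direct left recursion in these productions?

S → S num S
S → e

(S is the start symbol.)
Yes, S is left-recursive

S → S num S: LEFT RECURSIVE (starts with S)
S → e: starts with e

The grammar has direct left recursion on: S.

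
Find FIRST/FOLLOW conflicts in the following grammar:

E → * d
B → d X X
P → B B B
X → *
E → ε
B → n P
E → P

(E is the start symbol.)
No FIRST/FOLLOW conflicts.

A FIRST/FOLLOW conflict occurs when a non-terminal N has a nullable alternative N → β (β ⇒* ε) and another alternative N → α with FIRST(α) ∩ FOLLOW(N) ≠ ∅: on such a lookahead the parser cannot decide between expanding α and letting N vanish via β.

Nullable non-terminals: E.
FIRST sets used below: FIRST(P) = { 'd', 'n' }

E: nullable alternative(s) E → ε; FOLLOW(E) = { $ }
  E → * d: FIRST \ {ε} = { '*' } — disjoint from FOLLOW(E)
  E → ε: FIRST \ {ε} = { } — this is the only nullable alternative, skip
  E → P: FIRST \ {ε} = { 'd', 'n' } — disjoint from FOLLOW(E)

B, P, X have no nullable alternative, so no FIRST/FOLLOW check is needed there.

No FIRST/FOLLOW conflicts found.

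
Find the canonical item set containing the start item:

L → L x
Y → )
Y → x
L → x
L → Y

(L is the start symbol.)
First, augment the grammar with L' → L
I₀ = CLOSURE({ [L' → . L] }):
  [L' → . L] has the dot before L: add [L → . L x], [L → . x], [L → . Y]
  [L → . Y] has the dot before Y: add [Y → . )], [Y → . x]
No further items can be added.

I₀ = { [L → . L x], [L → . Y], [L → . x], [L' → . L], [Y → . )], [Y → . x] }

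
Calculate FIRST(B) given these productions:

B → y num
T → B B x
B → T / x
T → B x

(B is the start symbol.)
To compute FIRST(B), examine every production with B on the left-hand side, reading each right-hand side left to right until a non-nullable symbol is reached.

FIRST sets of the other non-terminals involved (by the same procedure, iterated to a fixed point):
  FIRST(T) = { 'y' }

From B → y num:
  - y is a terminal: add 'y' and stop
From B → T / x:
  - T is a non-terminal: add FIRST(T) \ {ε} = { 'y' }
    T is not nullable, so stop

Collecting: FIRST(B) = { 'y' }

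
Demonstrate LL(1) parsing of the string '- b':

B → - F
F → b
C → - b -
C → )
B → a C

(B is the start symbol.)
LL(1) parsing maintains a stack (initially the start symbol over $) and the input. At each step: if the stack top is a terminal, match it against the current input token; if it is a non-terminal N, replace it with the RHS of M[N, lookahead] (the unique production whose predict set contains the lookahead).

Stack is shown with the top on the left.

Stack  Input  Action
--------------------
B $    - b $  output B → - F
- F $  - b $  match '-'
F $    b $    output F → b
b $    b $    match 'b'
$      $      accept

The string is accepted.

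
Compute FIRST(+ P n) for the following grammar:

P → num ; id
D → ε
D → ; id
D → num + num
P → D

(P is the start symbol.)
{ '+' }

To compute FIRST(+ P n), process the symbols left to right:
Symbol + is a terminal. Add '+' and stop.
FIRST(+ P n) = { '+' }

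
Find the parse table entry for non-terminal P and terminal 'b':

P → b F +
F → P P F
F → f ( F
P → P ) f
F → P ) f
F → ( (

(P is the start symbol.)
To find M[P, 'b'], we find productions for P where 'b' is in the predict set (PREDICT(N → α) = (FIRST(α) \ {ε}) ∪ (FOLLOW(N) if α ⇒* ε)).

Relevant sets:
  FIRST(P) = { 'b' }

P → b F +: PREDICT = { 'b' }
  'b' is in predict set, so this production goes in M[P, 'b']
P → P ) f: PREDICT = { 'b' }
  'b' is in predict set, so this production goes in M[P, 'b']

M[P, 'b'] = P → b F +, P → P ) f  (a multiply-defined cell — the grammar is not LL(1))

Answer: P → b F +, P → P ) f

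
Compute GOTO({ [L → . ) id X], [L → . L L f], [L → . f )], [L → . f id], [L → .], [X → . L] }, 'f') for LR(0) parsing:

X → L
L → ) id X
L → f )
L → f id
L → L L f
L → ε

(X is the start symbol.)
{ [L → f . )], [L → f . id] }

GOTO(I, 'f') = CLOSURE({ [A → αX.β] : [A → α.Xβ] ∈ I, X = 'f' })

Items with dot before 'f', with the dot advanced:
  [L → . f )] → [L → f . )]
  [L → . f id] → [L → f . id]
Closure adds nothing (no advanced item has the dot before a non-terminal).

GOTO = { [L → f . )], [L → f . id] }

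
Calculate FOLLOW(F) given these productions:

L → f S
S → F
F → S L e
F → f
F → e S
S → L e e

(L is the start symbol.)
{ $, 'e', 'f' }

In S → F: F is at the end, add FOLLOW(S)

The FOLLOW sets referred to above (computed the same way, to a fixed point):
  FOLLOW(S) = { $, 'e', 'f' }

Taking the union: FOLLOW(F) = { $, 'e', 'f' }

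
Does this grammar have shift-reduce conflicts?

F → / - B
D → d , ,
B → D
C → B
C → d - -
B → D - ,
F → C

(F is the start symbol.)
Yes — I4: [B → D .] vs [B → D . - ,]

A shift-reduce conflict occurs when an LR(0) state has both:
  - a complete (reduce) item [A → α .] (dot at the end), and
  - a shift item [B → β . c γ] (dot before a terminal).

Augment with F' → F and build the canonical LR(0) collection (I0 = CLOSURE({[F' → . F]}), then GOTO on every symbol after a dot until no new states appear). It has 16 states:
  I0: { [B → . D - ,], [B → . D], [C → . B], [C → . d - -], [D → . d , ,], [F → . / - B], [F → . C], [F' → . F] }  — shift
  I1: { [F → / . - B] }  — shift
  I2: { [C → B .] }  — reduce
  I3: { [F → C .] }  — reduce
  I4: { [B → D . - ,], [B → D .] }  — shift, reduce
  I5: { [F' → F .] }  — accept
  I6: { [C → d . - -], [D → d . , ,] }  — shift
  I7: { [D → d , . ,] }  — shift
  I8: { [C → d - . -] }  — shift
  I9: { [C → d - - .] }  — reduce
  I10: { [D → d , , .] }  — reduce
  I11: { [B → D - . ,] }  — shift
  I12: { [B → D - , .] }  — reduce
  I13: { [B → . D - ,], [B → . D], [D → . d , ,], [F → / - . B] }  — shift
  I14: { [F → / - B .] }  — reduce
  I15: { [D → d . , ,] }  — shift

I4 contains reduce item [B → D .] and shift item [B → D . - ,] — shift-reduce conflict.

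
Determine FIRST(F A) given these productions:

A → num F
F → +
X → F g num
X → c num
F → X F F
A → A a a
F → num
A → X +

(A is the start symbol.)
FIRST sets of the non-terminals involved (from the grammar, by fixed-point iteration):
  FIRST(F) = { '+', 'c', 'num' }

To compute FIRST(F A), process the symbols left to right:
Symbol F is a non-terminal. Add FIRST(F) \ {ε} = { '+', 'c', 'num' }
F is not nullable (ε ∉ FIRST(F)), so stop here.
FIRST(F A) = { '+', 'c', 'num' }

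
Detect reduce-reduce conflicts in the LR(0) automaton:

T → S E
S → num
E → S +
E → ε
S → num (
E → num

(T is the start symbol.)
Yes — I7: [E → num .] vs [S → num .]

A reduce-reduce conflict occurs when an LR(0) state has two complete items [A → α .] and [B → β .] — both call for a reduction, and with no lookahead the parser cannot choose between them.

Augment with T' → T and build the canonical LR(0) collection (I0 = CLOSURE({[T' → . T]}), then GOTO on every symbol after a dot until no new states appear). It has 9 states:
  I0: { [S → . num (], [S → . num], [T → . S E], [T' → . T] }  — shift
  I1: { [E → . S +], [E → . num], [E → .], [S → . num (], [S → . num], [T → S . E] }  — shift, reduce
  I2: { [T' → T .] }  — accept
  I3: { [S → num . (], [S → num .] }  — shift, reduce
  I4: { [S → num ( .] }  — reduce
  I5: { [T → S E .] }  — reduce
  I6: { [E → S . +] }  — shift
  I7: { [E → num .], [S → num . (], [S → num .] }  — shift, 2 reduces
  I8: { [E → S + .] }  — reduce

I7 contains complete items [E → num .], [S → num .] — reduce-reduce conflict.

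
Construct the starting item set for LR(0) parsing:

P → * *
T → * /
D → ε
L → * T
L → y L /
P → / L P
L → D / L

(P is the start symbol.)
{ [P → . * *], [P → . / L P], [P' → . P] }

First, augment the grammar with P' → P
I₀ = CLOSURE({ [P' → . P] }):
  [P' → . P] has the dot before P: add [P → . * *], [P → . / L P]
No further items can be added.

I₀ = { [P → . * *], [P → . / L P], [P' → . P] }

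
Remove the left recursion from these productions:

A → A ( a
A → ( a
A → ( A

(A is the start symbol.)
A is directly left-recursive. The standard transformation for
  A → A α₁ | ... | A α_m | β₁ | ... | β_n
is
  A  → β₁ A' | ... | β_n A'
  A' → α₁ A' | ... | α_m A' | ε

A → ( a becomes A → ( a A'
A → ( A becomes A → ( A A'
A → A ( a becomes A' → ( a A'
Add A' → ε

Resulting grammar:
A → ( a A'
A → ( A A'
A' → ( a A'
A' → ε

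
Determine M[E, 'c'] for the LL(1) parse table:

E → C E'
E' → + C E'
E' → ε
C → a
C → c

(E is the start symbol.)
To find M[E, 'c'], we find productions for E where 'c' is in the predict set (PREDICT(N → α) = (FIRST(α) \ {ε}) ∪ (FOLLOW(N) if α ⇒* ε)).

Relevant sets:
  FIRST(C) = { 'a', 'c' }

E → C E': PREDICT = { 'a', 'c' }
  'c' is in predict set, so this production goes in M[E, 'c']

M[E, 'c'] = E → C E'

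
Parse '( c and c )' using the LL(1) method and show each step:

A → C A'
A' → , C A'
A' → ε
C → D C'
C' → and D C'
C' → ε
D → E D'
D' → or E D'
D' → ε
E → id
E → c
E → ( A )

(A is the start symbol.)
LL(1) parsing maintains a stack (initially the start symbol over $) and the input. At each step: if the stack top is a terminal, match it against the current input token; if it is a non-terminal N, replace it with the RHS of M[N, lookahead] (the unique production whose predict set contains the lookahead).

Stack is shown with the top on the left.

Stack                     Input          Action
-----------------------------------------------
A $                       ( c and c ) $  output A → C A'
C A' $                    ( c and c ) $  output C → D C'
D C' A' $                 ( c and c ) $  output D → E D'
E D' C' A' $              ( c and c ) $  output E → ( A )
( A ) D' C' A' $          ( c and c ) $  match '('
A ) D' C' A' $            c and c ) $    output A → C A'
C A' ) D' C' A' $         c and c ) $    output C → D C'
D C' A' ) D' C' A' $      c and c ) $    output D → E D'
E D' C' A' ) D' C' A' $   c and c ) $    output E → c
c D' C' A' ) D' C' A' $   c and c ) $    match 'c'
D' C' A' ) D' C' A' $     and c ) $      output D' → ε
C' A' ) D' C' A' $        and c ) $      output C' → and D C'
and D C' A' ) D' C' A' $  and c ) $      match 'and'
D C' A' ) D' C' A' $      c ) $          output D → E D'
E D' C' A' ) D' C' A' $   c ) $          output E → c
c D' C' A' ) D' C' A' $   c ) $          match 'c'
D' C' A' ) D' C' A' $     ) $            output D' → ε
C' A' ) D' C' A' $        ) $            output C' → ε
A' ) D' C' A' $           ) $            output A' → ε
) D' C' A' $              ) $            match ')'
D' C' A' $                $              output D' → ε
C' A' $                   $              output C' → ε
A' $                      $              output A' → ε
$                         $              accept

The string is accepted.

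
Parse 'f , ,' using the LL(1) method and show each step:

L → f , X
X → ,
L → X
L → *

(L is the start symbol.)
Stack is shown with the top on the left.

Stack    Input    Action
------------------------
L $      f , , $  output L → f , X
f , X $  f , , $  match 'f'
, X $    , , $    match ','
X $      , $      output X → ,
, $      , $      match ','
$        $        accept

The string is accepted.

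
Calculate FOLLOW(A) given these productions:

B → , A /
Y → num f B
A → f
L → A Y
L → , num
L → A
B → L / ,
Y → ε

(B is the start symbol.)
To compute FOLLOW(A), find every occurrence of A on a right-hand side N → α A β: add FIRST(β) \ {ε}, and if β is empty or nullable also add FOLLOW(N). Iterate to a fixed point.

In B → , A /: A is followed by '/', add FIRST('/') \ {ε} = { '/' }
In L → A Y: A is followed by Y, add FIRST(Y) \ {ε} = { 'num' }
  Y is nullable, so also add FOLLOW(L)
In L → A: A is at the end, add FOLLOW(L)

The FOLLOW sets referred to above (computed the same way, to a fixed point):
  FOLLOW(L) = { '/' }

Taking the union: FOLLOW(A) = { '/', 'num' }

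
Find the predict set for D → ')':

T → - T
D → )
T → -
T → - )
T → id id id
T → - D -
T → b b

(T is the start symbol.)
{ ')' }

PREDICT(D → ')') = (FIRST(RHS) \ {ε}) ∪ (FOLLOW(D) if ε ∈ FIRST(RHS), i.e. RHS ⇒* ε)
FIRST(')') = { ')' }
ε ∉ FIRST(')'), so FOLLOW(D) is not added.
PREDICT(D → ')') = { ')' }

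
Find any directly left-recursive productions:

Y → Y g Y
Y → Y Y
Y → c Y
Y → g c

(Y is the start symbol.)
Yes, Y is left-recursive

Direct left recursion occurs when N → N α for some non-terminal N (the right-hand side begins with the left-hand side itself).

Y → Y g Y: LEFT RECURSIVE (starts with Y)
Y → Y Y: LEFT RECURSIVE (starts with Y)
Y → c Y: starts with c
Y → g c: starts with g

The grammar has direct left recursion on: Y.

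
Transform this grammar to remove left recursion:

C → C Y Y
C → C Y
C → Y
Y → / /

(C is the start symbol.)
C is directly left-recursive. The standard transformation for
  A → A α₁ | ... | A α_m | β₁ | ... | β_n
is
  A  → β₁ A' | ... | β_n A'
  A' → α₁ A' | ... | α_m A' | ε

C → Y becomes C → Y C'
C → C Y Y becomes C' → Y Y C'
C → C Y becomes C' → Y C'
Add C' → ε

Productions for other non-terminals are unchanged:
  Y → / /

Resulting grammar:
C → Y C'
C' → Y Y C'
C' → Y C'
C' → ε
Y → / /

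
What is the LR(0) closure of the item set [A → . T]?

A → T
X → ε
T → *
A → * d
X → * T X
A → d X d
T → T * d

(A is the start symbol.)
To compute CLOSURE, for each item [A → α.Bβ] where B is a non-terminal, add [B → .γ] for all productions B → γ; repeat for the newly added items until nothing changes.

Start with: [A → . T]
  [A → . T] has the dot before T: add [T → . *], [T → . T * d]
No further items can be added.

CLOSURE = { [A → . T], [T → . *], [T → . T * d] }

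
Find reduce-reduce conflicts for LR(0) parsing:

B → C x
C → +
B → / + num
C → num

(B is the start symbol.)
No reduce-reduce conflicts

A reduce-reduce conflict occurs when an LR(0) state has two complete items [A → α .] and [B → β .] — both call for a reduction, and with no lookahead the parser cannot choose between them.

Augment with B' → B and build the canonical LR(0) collection (I0 = CLOSURE({[B' → . B]}), then GOTO on every symbol after a dot until no new states appear). It has 9 states:
  I0: { [B → . / + num], [B → . C x], [B' → . B], [C → . +], [C → . num] }  — shift
  I1: { [C → + .] }  — reduce
  I2: { [B → / . + num] }  — shift
  I3: { [B' → B .] }  — accept
  I4: { [B → C . x] }  — shift
  I5: { [C → num .] }  — reduce
  I6: { [B → C x .] }  — reduce
  I7: { [B → / + . num] }  — shift
  I8: { [B → / + num .] }  — reduce

No state contains more than one complete item.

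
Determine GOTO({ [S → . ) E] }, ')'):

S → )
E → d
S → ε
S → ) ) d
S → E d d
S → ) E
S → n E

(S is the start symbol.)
{ [E → . d], [S → ) . E] }

GOTO(I, ')') = CLOSURE({ [A → αX.β] : [A → α.Xβ] ∈ I, X = ')' })

Items with dot before ')', with the dot advanced:
  [S → . ) E] → [S → ) . E]
Closure of the advanced items:
  [S → ) . E] has the dot before E: add [E → . d]

GOTO = { [E → . d], [S → ) . E] }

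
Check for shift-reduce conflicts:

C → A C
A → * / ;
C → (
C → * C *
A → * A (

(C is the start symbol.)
Augment with C' → C and build the canonical LR(0) collection (I0 = CLOSURE({[C' → . C]}), then GOTO on every symbol after a dot until no new states appear). It has 12 states:
  I0: { [A → . * / ;], [A → . * A (], [C → . (], [C → . * C *], [C → . A C], [C' → . C] }  — shift
  I1: { [C → ( .] }  — reduce
  I2: { [A → * . / ;], [A → * . A (], [A → . * / ;], [A → . * A (], [C → * . C *], [C → . (], [C → . * C *], [C → . A C] }  — shift
  I3: { [A → . * / ;], [A → . * A (], [C → . (], [C → . * C *], [C → . A C], [C → A . C] }  — shift
  I4: { [C' → C .] }  — accept
  I5: { [C → A C .] }  — reduce
  I6: { [A → * / . ;] }  — shift
  I7: { [A → * A . (], [A → . * / ;], [A → . * A (], [C → . (], [C → . * C *], [C → . A C], [C → A . C] }  — shift
  I8: { [C → * C . *] }  — shift
  I9: { [C → * C * .] }  — reduce
  I10: { [A → * A ( .], [C → ( .] }  — 2 reduces
  I11: { [A → * / ; .] }  — reduce

No state contains both a complete item and a shift item.

Answer: No shift-reduce conflicts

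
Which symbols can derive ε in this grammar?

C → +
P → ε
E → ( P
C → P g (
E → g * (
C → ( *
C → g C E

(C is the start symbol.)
A non-terminal is nullable if it can derive ε (the empty string): either it has an ε-production, or it has a production whose right-hand side consists entirely of nullable non-terminals.

ε-productions: P → ε
So P is immediately nullable.
No further non-terminal can be added: every production for the remaining non-terminals contains a terminal or a non-nullable non-terminal.
Nullable = { 'P' }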